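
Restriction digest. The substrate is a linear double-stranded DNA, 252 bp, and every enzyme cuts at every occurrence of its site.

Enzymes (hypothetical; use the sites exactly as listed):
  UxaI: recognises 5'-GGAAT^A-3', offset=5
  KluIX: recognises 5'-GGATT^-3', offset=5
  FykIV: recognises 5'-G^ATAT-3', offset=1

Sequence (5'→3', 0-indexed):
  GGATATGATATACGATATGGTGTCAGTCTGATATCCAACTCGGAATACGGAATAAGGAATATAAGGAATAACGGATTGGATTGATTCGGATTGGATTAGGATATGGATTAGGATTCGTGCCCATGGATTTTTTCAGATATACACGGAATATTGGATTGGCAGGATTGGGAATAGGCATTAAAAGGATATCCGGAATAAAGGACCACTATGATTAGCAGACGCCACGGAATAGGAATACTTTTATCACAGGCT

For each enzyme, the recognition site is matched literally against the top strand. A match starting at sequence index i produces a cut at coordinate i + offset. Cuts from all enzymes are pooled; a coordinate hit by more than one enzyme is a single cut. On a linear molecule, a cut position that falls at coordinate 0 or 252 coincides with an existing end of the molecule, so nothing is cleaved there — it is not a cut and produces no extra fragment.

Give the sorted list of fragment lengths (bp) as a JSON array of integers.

[2,3,5,5,5,6,6,6,7,7,7,7,8,8,9,9,9,10,11,13,13,14,16,16,16,34]

Per-enzyme occurrences:
  UxaI (GGAATA, off=5): starts [41, 48, 55, 64, 144, 167, 191, 225, 231] → cuts [46, 53, 60, 69, 149, 172, 196, 230, 236]
  KluIX (GGATT, off=5): starts [72, 77, 87, 92, 104, 110, 124, 152, 161] → cuts [77, 82, 92, 97, 109, 115, 129, 157, 166]
  FykIV (GATAT, off=1): starts [1, 6, 13, 29, 99, 135, 184] → cuts [2, 7, 14, 30, 100, 136, 185]

Pooled cuts: [2, 7, 14, 30, 46, 53, 60, 69, 77, 82, 92, 97, 100, 109, 115, 129, 136, 149, 157, 166, 172, 185, 196, 230, 236]

Fragments:
  [0,2): 2 bp
  [2,7): 5 bp
  [7,14): 7 bp
  [14,30): 16 bp
  [30,46): 16 bp
  [46,53): 7 bp
  [53,60): 7 bp
  [60,69): 9 bp
  [69,77): 8 bp
  [77,82): 5 bp
  [82,92): 10 bp
  [92,97): 5 bp
  [97,100): 3 bp
  [100,109): 9 bp
  [109,115): 6 bp
  [115,129): 14 bp
  [129,136): 7 bp
  [136,149): 13 bp
  [149,157): 8 bp
  [157,166): 9 bp
  [166,172): 6 bp
  [172,185): 13 bp
  [185,196): 11 bp
  [196,230): 34 bp
  [230,236): 6 bp
  [236,252): 16 bp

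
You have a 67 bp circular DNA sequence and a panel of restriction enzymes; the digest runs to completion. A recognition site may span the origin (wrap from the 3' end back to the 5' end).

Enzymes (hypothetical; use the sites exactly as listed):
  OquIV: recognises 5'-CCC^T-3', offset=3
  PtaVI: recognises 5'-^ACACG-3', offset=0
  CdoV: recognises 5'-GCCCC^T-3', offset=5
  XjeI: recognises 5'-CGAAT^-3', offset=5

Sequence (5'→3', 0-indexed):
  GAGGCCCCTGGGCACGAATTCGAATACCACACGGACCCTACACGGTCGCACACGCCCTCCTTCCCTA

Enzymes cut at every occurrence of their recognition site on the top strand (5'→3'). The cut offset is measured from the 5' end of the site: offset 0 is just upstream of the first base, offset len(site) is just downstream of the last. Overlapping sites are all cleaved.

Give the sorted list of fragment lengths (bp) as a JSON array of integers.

[1,3,6,8,8,10,10,10,11]

Per-enzyme occurrences:
  OquIV CCCT/3: at [5, 35, 54, 62] ⇒ [8, 38, 57, 65]
  PtaVI ACACG/0: at [28, 39, 49] ⇒ [28, 39, 49]
  CdoV GCCCCT/5: at [3] ⇒ [8]
  XjeI CGAAT/5: at [14, 20] ⇒ [19, 25]

All cut coordinates (distinct, sorted): [8, 19, 25, 28, 38, 39, 49, 57, 65]

Fragments:
  8→19: 11 bp
  19→25: 6 bp
  25→28: 3 bp
  28→38: 10 bp
  38→39: 1 bp
  39→49: 10 bp
  49→57: 8 bp
  57→65: 8 bp
  65→8 (wrap): 67-65+8 = 10 bp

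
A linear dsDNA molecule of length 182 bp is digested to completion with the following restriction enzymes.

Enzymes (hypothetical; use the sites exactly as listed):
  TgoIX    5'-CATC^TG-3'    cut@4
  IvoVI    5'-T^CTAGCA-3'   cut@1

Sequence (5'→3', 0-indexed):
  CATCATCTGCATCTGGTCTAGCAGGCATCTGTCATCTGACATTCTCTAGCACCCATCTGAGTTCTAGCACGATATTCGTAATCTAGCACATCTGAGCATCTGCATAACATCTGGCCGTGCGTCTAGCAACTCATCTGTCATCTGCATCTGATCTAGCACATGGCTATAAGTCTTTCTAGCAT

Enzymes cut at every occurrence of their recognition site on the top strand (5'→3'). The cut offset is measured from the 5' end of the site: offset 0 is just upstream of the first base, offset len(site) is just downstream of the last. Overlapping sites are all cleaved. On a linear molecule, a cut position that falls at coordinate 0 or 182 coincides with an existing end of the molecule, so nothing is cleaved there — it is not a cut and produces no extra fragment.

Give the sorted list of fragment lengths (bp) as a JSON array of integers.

[4,4,6,6,6,7,7,7,7,8,9,10,11,11,12,12,13,19,23]

Site scan:
  TgoIX (CATCTG, off=4): starts [3, 9, 25, 32, 53, 88, 96, 107, 131, 138, 144] → cuts [7, 13, 29, 36, 57, 92, 100, 111, 135, 142, 148]
  IvoVI (TCTAGCA, off=1): starts [16, 44, 62, 81, 121, 151, 174] → cuts [17, 45, 63, 82, 122, 152, 175]

Pooled cuts: [7, 13, 17, 29, 36, 45, 57, 63, 82, 92, 100, 111, 122, 135, 142, 148, 152, 175]

Fragment lengths:
  [0,7): 7 bp
  [7,13): 6 bp
  [13,17): 4 bp
  [17,29): 12 bp
  [29,36): 7 bp
  [36,45): 9 bp
  [45,57): 12 bp
  [57,63): 6 bp
  [63,82): 19 bp
  [82,92): 10 bp
  [92,100): 8 bp
  [100,111): 11 bp
  [111,122): 11 bp
  [122,135): 13 bp
  [135,142): 7 bp
  [142,148): 6 bp
  [148,152): 4 bp
  [152,175): 23 bp
  [175,182): 7 bp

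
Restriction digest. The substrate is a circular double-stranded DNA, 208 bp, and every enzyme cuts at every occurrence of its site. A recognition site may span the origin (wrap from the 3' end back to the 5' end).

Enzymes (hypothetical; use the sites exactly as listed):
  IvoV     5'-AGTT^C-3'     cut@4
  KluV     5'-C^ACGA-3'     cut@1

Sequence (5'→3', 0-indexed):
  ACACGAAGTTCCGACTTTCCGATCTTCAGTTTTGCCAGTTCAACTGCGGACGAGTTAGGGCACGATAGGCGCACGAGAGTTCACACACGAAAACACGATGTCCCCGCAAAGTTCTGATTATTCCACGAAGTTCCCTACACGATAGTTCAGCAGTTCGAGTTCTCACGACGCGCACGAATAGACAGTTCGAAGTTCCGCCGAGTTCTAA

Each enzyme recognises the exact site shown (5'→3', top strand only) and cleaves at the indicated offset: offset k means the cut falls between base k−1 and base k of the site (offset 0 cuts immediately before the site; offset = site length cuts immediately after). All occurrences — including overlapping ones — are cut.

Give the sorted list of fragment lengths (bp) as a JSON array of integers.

Site scan:
  IvoV AGTTC/4: at [6, 36, 77, 109, 128, 143, 151, 157, 183, 190, 200] ⇒ [10, 40, 81, 113, 132, 147, 155, 161, 187, 194, 204]
  KluV CACGA/1: at [1, 60, 71, 85, 93, 123, 137, 163, 172] ⇒ [2, 61, 72, 86, 94, 124, 138, 164, 173]

All cut coordinates (distinct, sorted): [2, 10, 40, 61, 72, 81, 86, 94, 113, 124, 132, 138, 147, 155, 161, 164, 173, 187, 194, 204]

Fragment lengths:
  2→10: 8 bp
  10→40: 30 bp
  40→61: 21 bp
  61→72: 11 bp
  72→81: 9 bp
  81→86: 5 bp
  86→94: 8 bp
  94→113: 19 bp
  113→124: 11 bp
  124→132: 8 bp
  132→138: 6 bp
  138→147: 9 bp
  147→155: 8 bp
  155→161: 6 bp
  161→164: 3 bp
  164→173: 9 bp
  173→187: 14 bp
  187→194: 7 bp
  194→204: 10 bp
  204→2 (wrap): 208-204+2 = 6 bp

[3,5,6,6,6,7,8,8,8,8,9,9,9,10,11,11,14,19,21,30]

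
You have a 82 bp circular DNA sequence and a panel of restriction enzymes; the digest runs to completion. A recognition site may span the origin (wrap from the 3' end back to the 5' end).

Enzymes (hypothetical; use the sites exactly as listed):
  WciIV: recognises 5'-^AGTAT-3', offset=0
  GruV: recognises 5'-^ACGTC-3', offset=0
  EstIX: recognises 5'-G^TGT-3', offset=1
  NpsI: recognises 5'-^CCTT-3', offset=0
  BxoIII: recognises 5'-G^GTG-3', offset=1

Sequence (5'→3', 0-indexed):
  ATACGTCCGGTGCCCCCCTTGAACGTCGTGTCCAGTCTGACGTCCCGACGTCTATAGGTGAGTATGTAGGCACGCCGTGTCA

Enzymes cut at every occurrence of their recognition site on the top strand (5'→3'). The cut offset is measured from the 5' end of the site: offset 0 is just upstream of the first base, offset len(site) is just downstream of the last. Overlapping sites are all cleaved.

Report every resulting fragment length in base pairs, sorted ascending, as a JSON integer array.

Scan for sites:
  WciIV AGTAT/0: at [60] ⇒ [60]
  GruV ACGTC/0: at [2, 22, 39, 47] ⇒ [2, 22, 39, 47]
  EstIX GTGT/1: at [27, 76] ⇒ [28, 77]
  NpsI CCTT/0: at [16] ⇒ [16]
  BxoIII GGTG/1: at [8, 56] ⇒ [9, 57]

Pooled cuts: [2, 9, 16, 22, 28, 39, 47, 57, 60, 77]

Fragment lengths:
  2→9: 7 bp
  9→16: 7 bp
  16→22: 6 bp
  22→28: 6 bp
  28→39: 11 bp
  39→47: 8 bp
  47→57: 10 bp
  57→60: 3 bp
  60→77: 17 bp
  77→2 (wrap): 82-77+2 = 7 bp

[3,6,6,7,7,7,8,10,11,17]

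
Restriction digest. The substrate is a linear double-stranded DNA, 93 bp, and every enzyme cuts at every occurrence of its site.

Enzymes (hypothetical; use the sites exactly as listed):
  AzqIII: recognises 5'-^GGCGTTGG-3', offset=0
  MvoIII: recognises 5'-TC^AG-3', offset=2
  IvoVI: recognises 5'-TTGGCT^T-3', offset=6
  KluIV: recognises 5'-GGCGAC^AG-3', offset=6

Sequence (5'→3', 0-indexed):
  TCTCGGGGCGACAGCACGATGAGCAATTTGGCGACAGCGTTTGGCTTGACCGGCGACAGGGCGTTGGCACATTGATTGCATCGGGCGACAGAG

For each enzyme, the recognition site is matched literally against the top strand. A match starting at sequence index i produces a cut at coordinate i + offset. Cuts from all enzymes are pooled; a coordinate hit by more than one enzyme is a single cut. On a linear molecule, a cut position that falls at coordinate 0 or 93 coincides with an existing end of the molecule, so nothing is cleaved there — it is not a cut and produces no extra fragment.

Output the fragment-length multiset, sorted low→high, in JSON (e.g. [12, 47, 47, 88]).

Site scan:
  AzqIII (GGCGTTGG, off=0): starts [59] → cuts [59]
  MvoIII (TCAG, off=2): no sites
  IvoVI (TTGGCTT, off=6): starts [40] → cuts [46]
  KluIV (GGCGACAG, off=6): starts [6, 29, 51, 83] → cuts [12, 35, 57, 89]

Pooled cuts: [12, 35, 46, 57, 59, 89]

Fragments:
  [0,12): 12 bp
  [12,35): 23 bp
  [35,46): 11 bp
  [46,57): 11 bp
  [57,59): 2 bp
  [59,89): 30 bp
  [89,93): 4 bp

[2,4,11,11,12,23,30]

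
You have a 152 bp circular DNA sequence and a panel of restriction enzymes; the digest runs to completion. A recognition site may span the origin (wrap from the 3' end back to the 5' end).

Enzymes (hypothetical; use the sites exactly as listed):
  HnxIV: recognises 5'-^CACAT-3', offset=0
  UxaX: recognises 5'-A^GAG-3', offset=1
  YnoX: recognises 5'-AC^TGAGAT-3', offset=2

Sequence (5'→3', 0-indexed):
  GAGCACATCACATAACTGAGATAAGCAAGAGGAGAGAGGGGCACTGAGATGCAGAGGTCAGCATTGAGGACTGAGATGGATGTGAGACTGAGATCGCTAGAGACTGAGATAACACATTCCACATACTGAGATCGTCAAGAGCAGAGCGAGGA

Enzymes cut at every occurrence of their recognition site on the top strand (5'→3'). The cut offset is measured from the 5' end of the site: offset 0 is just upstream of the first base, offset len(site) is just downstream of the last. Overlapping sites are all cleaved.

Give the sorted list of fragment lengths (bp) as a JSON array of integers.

Scan for sites:
  HnxIV CACAT/0: at [3, 8, 112, 119] ⇒ [3, 8, 112, 119]
  UxaX AGAG/1: at [27, 32, 34, 52, 98, 137, 142, 151] ⇒ [0, 28, 33, 35, 53, 99, 138, 143]
  YnoX ACTGAGAT/2: at [14, 42, 69, 86, 102, 124] ⇒ [16, 44, 71, 88, 104, 126]

All cut coordinates (distinct, sorted): [0, 3, 8, 16, 28, 33, 35, 44, 53, 71, 88, 99, 104, 112, 119, 126, 138, 143]

Fragment lengths:
  0→3: 3 bp
  3→8: 5 bp
  8→16: 8 bp
  16→28: 12 bp
  28→33: 5 bp
  33→35: 2 bp
  35→44: 9 bp
  44→53: 9 bp
  53→71: 18 bp
  71→88: 17 bp
  88→99: 11 bp
  99→104: 5 bp
  104→112: 8 bp
  112→119: 7 bp
  119→126: 7 bp
  126→138: 12 bp
  138→143: 5 bp
  143→0 (wrap): 152-143+0 = 9 bp

[2,3,5,5,5,5,7,7,8,8,9,9,9,11,12,12,17,18]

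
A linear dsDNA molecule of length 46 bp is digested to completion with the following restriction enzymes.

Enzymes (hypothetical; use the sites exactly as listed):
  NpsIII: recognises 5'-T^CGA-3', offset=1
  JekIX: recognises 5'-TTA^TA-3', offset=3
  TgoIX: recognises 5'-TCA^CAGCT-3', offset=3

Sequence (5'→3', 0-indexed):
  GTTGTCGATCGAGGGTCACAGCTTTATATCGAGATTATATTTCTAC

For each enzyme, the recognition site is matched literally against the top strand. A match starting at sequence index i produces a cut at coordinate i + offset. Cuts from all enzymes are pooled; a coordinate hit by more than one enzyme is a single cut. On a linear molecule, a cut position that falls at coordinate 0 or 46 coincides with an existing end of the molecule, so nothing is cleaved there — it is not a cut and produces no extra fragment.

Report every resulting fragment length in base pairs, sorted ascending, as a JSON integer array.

Site scan:
  NpsIII TCGA/1: at [4, 8, 28] ⇒ [5, 9, 29]
  JekIX TTATA/3: at [23, 34] ⇒ [26, 37]
  TgoIX TCACAGCT/3: at [15] ⇒ [18]

All cut coordinates (distinct, sorted): [5, 9, 18, 26, 29, 37]

Fragments:
  [0,5): 5 bp
  [5,9): 4 bp
  [9,18): 9 bp
  [18,26): 8 bp
  [26,29): 3 bp
  [29,37): 8 bp
  [37,46): 9 bp

[3,4,5,8,8,9,9]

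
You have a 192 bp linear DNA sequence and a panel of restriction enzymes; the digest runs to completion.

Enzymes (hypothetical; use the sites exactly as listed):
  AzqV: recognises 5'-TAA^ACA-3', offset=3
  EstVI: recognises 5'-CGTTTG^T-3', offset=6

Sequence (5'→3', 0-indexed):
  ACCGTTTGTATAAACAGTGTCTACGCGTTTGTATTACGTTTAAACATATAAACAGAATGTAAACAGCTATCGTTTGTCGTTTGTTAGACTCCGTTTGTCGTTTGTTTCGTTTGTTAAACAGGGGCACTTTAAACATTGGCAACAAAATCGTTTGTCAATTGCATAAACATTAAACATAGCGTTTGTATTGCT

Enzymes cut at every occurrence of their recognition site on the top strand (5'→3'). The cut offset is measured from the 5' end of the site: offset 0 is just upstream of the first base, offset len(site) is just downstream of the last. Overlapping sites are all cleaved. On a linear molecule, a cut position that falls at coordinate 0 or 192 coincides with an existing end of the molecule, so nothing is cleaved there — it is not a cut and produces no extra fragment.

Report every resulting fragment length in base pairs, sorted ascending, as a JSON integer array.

[4,5,7,7,7,7,8,8,9,11,12,12,12,14,14,15,18,22]

Per-enzyme occurrences:
  AzqV (TAAACA, off=3): starts [10, 40, 48, 59, 114, 129, 163, 170] → cuts [13, 43, 51, 62, 117, 132, 166, 173]
  EstVI (CGTTTGT, off=6): starts [2, 25, 70, 77, 91, 98, 107, 148, 179] → cuts [8, 31, 76, 83, 97, 104, 113, 154, 185]

Pooled cuts: [8, 13, 31, 43, 51, 62, 76, 83, 97, 104, 113, 117, 132, 154, 166, 173, 185]

Fragment lengths:
  [0,8): 8 bp
  [8,13): 5 bp
  [13,31): 18 bp
  [31,43): 12 bp
  [43,51): 8 bp
  [51,62): 11 bp
  [62,76): 14 bp
  [76,83): 7 bp
  [83,97): 14 bp
  [97,104): 7 bp
  [104,113): 9 bp
  [113,117): 4 bp
  [117,132): 15 bp
  [132,154): 22 bp
  [154,166): 12 bp
  [166,173): 7 bp
  [173,185): 12 bp
  [185,192): 7 bp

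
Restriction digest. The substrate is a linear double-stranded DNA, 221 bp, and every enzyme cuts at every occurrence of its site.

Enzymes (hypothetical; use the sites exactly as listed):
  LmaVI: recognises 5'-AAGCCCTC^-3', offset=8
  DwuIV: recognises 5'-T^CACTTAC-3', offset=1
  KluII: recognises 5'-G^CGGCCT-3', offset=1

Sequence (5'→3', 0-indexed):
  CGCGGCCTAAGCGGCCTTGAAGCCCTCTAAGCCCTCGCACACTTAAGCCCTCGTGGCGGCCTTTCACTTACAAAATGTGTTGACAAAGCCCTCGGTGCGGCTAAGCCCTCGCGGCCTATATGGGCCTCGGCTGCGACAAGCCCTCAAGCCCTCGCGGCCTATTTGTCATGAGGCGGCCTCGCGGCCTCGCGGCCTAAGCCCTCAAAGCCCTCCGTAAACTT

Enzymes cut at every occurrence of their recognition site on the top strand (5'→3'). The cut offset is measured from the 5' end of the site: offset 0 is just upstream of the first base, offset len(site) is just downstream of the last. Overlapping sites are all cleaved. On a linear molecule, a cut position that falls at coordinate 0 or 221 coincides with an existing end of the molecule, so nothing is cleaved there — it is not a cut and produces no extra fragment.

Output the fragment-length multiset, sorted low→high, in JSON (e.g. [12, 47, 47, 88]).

[1,1,2,4,8,8,8,8,9,9,9,9,14,16,16,17,19,29,34]

Site scan:
  LmaVI AAGCCCTC/8: at [19, 28, 44, 85, 102, 137, 145, 195, 204] ⇒ [27, 36, 52, 93, 110, 145, 153, 203, 212]
  DwuIV TCACTTAC/1: at [63] ⇒ [64]
  KluII GCGGCCT/1: at [1, 10, 55, 110, 153, 172, 180, 188] ⇒ [2, 11, 56, 111, 154, 173, 181, 189]

All cut coordinates (distinct, sorted): [2, 11, 27, 36, 52, 56, 64, 93, 110, 111, 145, 153, 154, 173, 181, 189, 203, 212]

Fragments:
  [0,2): 2 bp
  [2,11): 9 bp
  [11,27): 16 bp
  [27,36): 9 bp
  [36,52): 16 bp
  [52,56): 4 bp
  [56,64): 8 bp
  [64,93): 29 bp
  [93,110): 17 bp
  [110,111): 1 bp
  [111,145): 34 bp
  [145,153): 8 bp
  [153,154): 1 bp
  [154,173): 19 bp
  [173,181): 8 bp
  [181,189): 8 bp
  [189,203): 14 bp
  [203,212): 9 bp
  [212,221): 9 bp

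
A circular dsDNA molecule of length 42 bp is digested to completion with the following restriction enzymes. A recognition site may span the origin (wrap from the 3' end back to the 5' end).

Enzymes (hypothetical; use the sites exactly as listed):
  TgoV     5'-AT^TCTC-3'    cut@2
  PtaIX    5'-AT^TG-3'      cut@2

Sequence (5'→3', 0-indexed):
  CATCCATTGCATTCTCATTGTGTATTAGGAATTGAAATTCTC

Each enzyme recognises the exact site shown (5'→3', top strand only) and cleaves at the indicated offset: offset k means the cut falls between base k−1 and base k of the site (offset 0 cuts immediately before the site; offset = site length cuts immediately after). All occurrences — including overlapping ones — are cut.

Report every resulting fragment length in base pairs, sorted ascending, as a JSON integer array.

Per-enzyme occurrences:
  TgoV ATTCTC/2: at [10, 36] ⇒ [12, 38]
  PtaIX ATTG/2: at [5, 16, 30] ⇒ [7, 18, 32]

All cut coordinates (distinct, sorted): [7, 12, 18, 32, 38]

Fragments:
  7→12: 5 bp
  12→18: 6 bp
  18→32: 14 bp
  32→38: 6 bp
  38→7 (wrap): 42-38+7 = 11 bp

[5,6,6,11,14]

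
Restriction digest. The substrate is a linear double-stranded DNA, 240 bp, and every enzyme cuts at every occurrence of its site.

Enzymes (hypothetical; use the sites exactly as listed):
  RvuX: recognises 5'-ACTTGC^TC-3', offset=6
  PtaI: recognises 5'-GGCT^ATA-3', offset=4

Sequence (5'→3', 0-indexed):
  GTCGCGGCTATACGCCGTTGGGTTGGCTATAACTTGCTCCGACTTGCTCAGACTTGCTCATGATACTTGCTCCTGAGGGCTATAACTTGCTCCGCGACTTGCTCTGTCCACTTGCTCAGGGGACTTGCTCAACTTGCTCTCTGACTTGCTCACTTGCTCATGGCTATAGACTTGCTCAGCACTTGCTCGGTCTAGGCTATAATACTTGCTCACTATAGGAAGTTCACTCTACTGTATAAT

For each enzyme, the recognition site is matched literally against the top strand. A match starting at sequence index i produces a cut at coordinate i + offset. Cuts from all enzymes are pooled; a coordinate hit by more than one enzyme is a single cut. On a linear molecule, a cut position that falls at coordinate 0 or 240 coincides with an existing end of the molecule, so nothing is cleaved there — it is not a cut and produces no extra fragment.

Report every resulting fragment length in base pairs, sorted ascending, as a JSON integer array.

Scan for sites:
  RvuX ACTTGCTC/6: at [31, 41, 51, 64, 84, 96, 109, 122, 131, 143, 151, 169, 180, 203] ⇒ [37, 47, 57, 70, 90, 102, 115, 128, 137, 149, 157, 175, 186, 209]
  PtaI GGCTATA/4: at [5, 24, 77, 161, 194] ⇒ [9, 28, 81, 165, 198]

All cut coordinates (distinct, sorted): [9, 28, 37, 47, 57, 70, 81, 90, 102, 115, 128, 137, 149, 157, 165, 175, 186, 198, 209]

Fragments:
  [0,9): 9 bp
  [9,28): 19 bp
  [28,37): 9 bp
  [37,47): 10 bp
  [47,57): 10 bp
  [57,70): 13 bp
  [70,81): 11 bp
  [81,90): 9 bp
  [90,102): 12 bp
  [102,115): 13 bp
  [115,128): 13 bp
  [128,137): 9 bp
  [137,149): 12 bp
  [149,157): 8 bp
  [157,165): 8 bp
  [165,175): 10 bp
  [175,186): 11 bp
  [186,198): 12 bp
  [198,209): 11 bp
  [209,240): 31 bp

[8,8,9,9,9,9,10,10,10,11,11,11,12,12,12,13,13,13,19,31]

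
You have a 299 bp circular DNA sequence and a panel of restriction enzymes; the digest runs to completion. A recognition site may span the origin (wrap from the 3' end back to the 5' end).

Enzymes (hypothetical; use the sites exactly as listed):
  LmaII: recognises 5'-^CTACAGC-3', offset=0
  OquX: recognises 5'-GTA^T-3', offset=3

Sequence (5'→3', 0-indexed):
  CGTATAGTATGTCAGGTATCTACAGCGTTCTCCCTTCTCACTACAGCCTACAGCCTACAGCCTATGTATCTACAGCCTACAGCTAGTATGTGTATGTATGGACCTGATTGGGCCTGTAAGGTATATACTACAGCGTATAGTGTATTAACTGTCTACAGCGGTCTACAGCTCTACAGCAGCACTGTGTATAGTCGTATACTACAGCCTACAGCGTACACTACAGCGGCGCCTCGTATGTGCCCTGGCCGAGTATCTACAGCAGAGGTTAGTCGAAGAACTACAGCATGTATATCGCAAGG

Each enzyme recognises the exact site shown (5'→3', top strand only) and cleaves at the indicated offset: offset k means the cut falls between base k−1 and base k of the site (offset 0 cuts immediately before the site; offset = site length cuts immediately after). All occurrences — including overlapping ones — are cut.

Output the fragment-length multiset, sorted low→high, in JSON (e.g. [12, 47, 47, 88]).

Scan for sites:
  LmaII CTACAGC/0: at [19, 40, 47, 54, 69, 76, 127, 152, 162, 170, 198, 205, 217, 253, 277] ⇒ [19, 40, 47, 54, 69, 76, 127, 152, 162, 170, 198, 205, 217, 253, 277]
  OquX GTAT/3: at [1, 6, 15, 65, 85, 91, 95, 120, 134, 141, 185, 193, 232, 249, 286] ⇒ [4, 9, 18, 68, 88, 94, 98, 123, 137, 144, 188, 196, 235, 252, 289]

All cut coordinates (distinct, sorted): [4, 9, 18, 19, 40, 47, 54, 68, 69, 76, 88, 94, 98, 123, 127, 137, 144, 152, 162, 170, 188, 196, 198, 205, 217, 235, 252, 253, 277, 289]

Fragment lengths:
  4→9: 5 bp
  9→18: 9 bp
  18→19: 1 bp
  19→40: 21 bp
  40→47: 7 bp
  47→54: 7 bp
  54→68: 14 bp
  68→69: 1 bp
  69→76: 7 bp
  76→88: 12 bp
  88→94: 6 bp
  94→98: 4 bp
  98→123: 25 bp
  123→127: 4 bp
  127→137: 10 bp
  137→144: 7 bp
  144→152: 8 bp
  152→162: 10 bp
  162→170: 8 bp
  170→188: 18 bp
  188→196: 8 bp
  196→198: 2 bp
  198→205: 7 bp
  205→217: 12 bp
  217→235: 18 bp
  235→252: 17 bp
  252→253: 1 bp
  253→277: 24 bp
  277→289: 12 bp
  289→4 (wrap): 299-289+4 = 14 bp

[1,1,1,2,4,4,5,6,7,7,7,7,7,8,8,8,9,10,10,12,12,12,14,14,17,18,18,21,24,25]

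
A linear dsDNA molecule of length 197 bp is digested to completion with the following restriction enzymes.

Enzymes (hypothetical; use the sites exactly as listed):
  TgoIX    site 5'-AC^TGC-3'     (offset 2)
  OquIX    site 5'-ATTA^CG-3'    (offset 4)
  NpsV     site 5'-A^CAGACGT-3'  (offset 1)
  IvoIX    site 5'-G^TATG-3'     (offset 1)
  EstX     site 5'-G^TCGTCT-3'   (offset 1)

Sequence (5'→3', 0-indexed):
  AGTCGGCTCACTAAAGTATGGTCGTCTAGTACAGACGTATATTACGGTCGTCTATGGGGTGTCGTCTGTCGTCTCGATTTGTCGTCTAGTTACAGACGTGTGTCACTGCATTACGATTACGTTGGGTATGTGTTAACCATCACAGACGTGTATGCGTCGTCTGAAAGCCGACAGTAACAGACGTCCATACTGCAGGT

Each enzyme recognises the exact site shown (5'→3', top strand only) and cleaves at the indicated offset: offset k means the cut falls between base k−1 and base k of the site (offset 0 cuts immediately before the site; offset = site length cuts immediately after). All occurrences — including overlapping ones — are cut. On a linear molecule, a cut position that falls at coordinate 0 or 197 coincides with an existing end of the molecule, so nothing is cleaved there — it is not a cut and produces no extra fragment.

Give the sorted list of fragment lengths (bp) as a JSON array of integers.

Site scan:
  TgoIX ACTGC/2: at [104, 188] ⇒ [106, 190]
  OquIX ATTACG/4: at [40, 109, 115] ⇒ [44, 113, 119]
  NpsV ACAGACGT/1: at [30, 91, 141, 176] ⇒ [31, 92, 142, 177]
  IvoIX GTATG/1: at [15, 125, 149] ⇒ [16, 126, 150]
  EstX GTCGTCT/1: at [20, 46, 60, 67, 80, 155] ⇒ [21, 47, 61, 68, 81, 156]

Pooled cuts: [16, 21, 31, 44, 47, 61, 68, 81, 92, 106, 113, 119, 126, 142, 150, 156, 177, 190]

Fragment lengths:
  [0,16): 16 bp
  [16,21): 5 bp
  [21,31): 10 bp
  [31,44): 13 bp
  [44,47): 3 bp
  [47,61): 14 bp
  [61,68): 7 bp
  [68,81): 13 bp
  [81,92): 11 bp
  [92,106): 14 bp
  [106,113): 7 bp
  [113,119): 6 bp
  [119,126): 7 bp
  [126,142): 16 bp
  [142,150): 8 bp
  [150,156): 6 bp
  [156,177): 21 bp
  [177,190): 13 bp
  [190,197): 7 bp

[3,5,6,6,7,7,7,7,8,10,11,13,13,13,14,14,16,16,21]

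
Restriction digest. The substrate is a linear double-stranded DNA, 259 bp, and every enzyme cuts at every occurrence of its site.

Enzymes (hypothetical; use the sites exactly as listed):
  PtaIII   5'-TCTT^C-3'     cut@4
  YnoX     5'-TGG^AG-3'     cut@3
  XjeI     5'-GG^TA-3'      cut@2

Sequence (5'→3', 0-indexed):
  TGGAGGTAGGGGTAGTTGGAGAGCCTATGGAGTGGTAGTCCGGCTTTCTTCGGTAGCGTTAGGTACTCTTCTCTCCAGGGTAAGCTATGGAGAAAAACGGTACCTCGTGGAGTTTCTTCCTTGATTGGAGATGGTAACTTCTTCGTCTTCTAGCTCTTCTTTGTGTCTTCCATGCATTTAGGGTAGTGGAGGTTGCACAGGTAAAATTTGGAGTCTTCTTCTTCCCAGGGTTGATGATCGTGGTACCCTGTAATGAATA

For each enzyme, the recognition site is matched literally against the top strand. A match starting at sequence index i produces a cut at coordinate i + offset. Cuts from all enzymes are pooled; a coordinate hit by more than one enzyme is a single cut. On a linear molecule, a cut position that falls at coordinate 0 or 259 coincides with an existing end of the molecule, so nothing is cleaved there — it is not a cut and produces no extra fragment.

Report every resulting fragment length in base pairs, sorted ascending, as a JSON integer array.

[3,3,3,3,3,5,6,6,6,6,6,7,7,8,9,9,10,10,10,10,10,10,10,11,11,12,14,15,16,20]

Scan for sites:
  PtaIII TCTTC/4: at [46, 66, 114, 139, 145, 154, 165, 213, 216, 219] ⇒ [50, 70, 118, 143, 149, 158, 169, 217, 220, 223]
  YnoX TGGAG/3: at [0, 16, 27, 87, 107, 125, 186, 208] ⇒ [3, 19, 30, 90, 110, 128, 189, 211]
  XjeI GGTA/2: at [4, 10, 33, 51, 61, 78, 98, 132, 181, 199, 241] ⇒ [6, 12, 35, 53, 63, 80, 100, 134, 183, 201, 243]

Pooled cuts: [3, 6, 12, 19, 30, 35, 50, 53, 63, 70, 80, 90, 100, 110, 118, 128, 134, 143, 149, 158, 169, 183, 189, 201, 211, 217, 220, 223, 243]

Fragment lengths:
  [0,3): 3 bp
  [3,6): 3 bp
  [6,12): 6 bp
  [12,19): 7 bp
  [19,30): 11 bp
  [30,35): 5 bp
  [35,50): 15 bp
  [50,53): 3 bp
  [53,63): 10 bp
  [63,70): 7 bp
  [70,80): 10 bp
  [80,90): 10 bp
  [90,100): 10 bp
  [100,110): 10 bp
  [110,118): 8 bp
  [118,128): 10 bp
  [128,134): 6 bp
  [134,143): 9 bp
  [143,149): 6 bp
  [149,158): 9 bp
  [158,169): 11 bp
  [169,183): 14 bp
  [183,189): 6 bp
  [189,201): 12 bp
  [201,211): 10 bp
  [211,217): 6 bp
  [217,220): 3 bp
  [220,223): 3 bp
  [223,243): 20 bp
  [243,259): 16 bp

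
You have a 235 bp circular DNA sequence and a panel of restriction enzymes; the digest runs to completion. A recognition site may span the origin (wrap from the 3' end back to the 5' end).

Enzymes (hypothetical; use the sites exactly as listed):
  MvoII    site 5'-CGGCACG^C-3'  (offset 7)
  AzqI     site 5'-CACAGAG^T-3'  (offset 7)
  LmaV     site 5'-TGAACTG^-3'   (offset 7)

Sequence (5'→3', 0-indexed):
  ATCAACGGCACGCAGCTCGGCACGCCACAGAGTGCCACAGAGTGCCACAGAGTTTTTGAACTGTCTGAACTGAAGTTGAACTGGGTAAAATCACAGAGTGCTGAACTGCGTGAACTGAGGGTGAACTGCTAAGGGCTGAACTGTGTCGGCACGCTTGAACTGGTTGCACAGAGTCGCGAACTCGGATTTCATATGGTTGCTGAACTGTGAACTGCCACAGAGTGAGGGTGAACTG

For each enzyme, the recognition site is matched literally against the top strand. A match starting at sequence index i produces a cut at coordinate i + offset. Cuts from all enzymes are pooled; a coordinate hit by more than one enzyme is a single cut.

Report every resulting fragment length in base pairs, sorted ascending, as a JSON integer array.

Scan for sites:
  MvoII CGGCACGC/7: at [5, 17, 146] ⇒ [12, 24, 153]
  AzqI CACAGAGT/7: at [25, 35, 45, 91, 166, 215] ⇒ [32, 42, 52, 98, 173, 222]
  LmaV TGAACTG/7: at [56, 65, 76, 101, 110, 121, 136, 155, 200, 207, 228] ⇒ [0, 63, 72, 83, 108, 117, 128, 143, 162, 207, 214]

Pooled cuts: [0, 12, 24, 32, 42, 52, 63, 72, 83, 98, 108, 117, 128, 143, 153, 162, 173, 207, 214, 222]

Fragments:
  0→12: 12 bp
  12→24: 12 bp
  24→32: 8 bp
  32→42: 10 bp
  42→52: 10 bp
  52→63: 11 bp
  63→72: 9 bp
  72→83: 11 bp
  83→98: 15 bp
  98→108: 10 bp
  108→117: 9 bp
  117→128: 11 bp
  128→143: 15 bp
  143→153: 10 bp
  153→162: 9 bp
  162→173: 11 bp
  173→207: 34 bp
  207→214: 7 bp
  214→222: 8 bp
  222→0 (wrap): 235-222+0 = 13 bp

[7,8,8,9,9,9,10,10,10,10,11,11,11,11,12,12,13,15,15,34]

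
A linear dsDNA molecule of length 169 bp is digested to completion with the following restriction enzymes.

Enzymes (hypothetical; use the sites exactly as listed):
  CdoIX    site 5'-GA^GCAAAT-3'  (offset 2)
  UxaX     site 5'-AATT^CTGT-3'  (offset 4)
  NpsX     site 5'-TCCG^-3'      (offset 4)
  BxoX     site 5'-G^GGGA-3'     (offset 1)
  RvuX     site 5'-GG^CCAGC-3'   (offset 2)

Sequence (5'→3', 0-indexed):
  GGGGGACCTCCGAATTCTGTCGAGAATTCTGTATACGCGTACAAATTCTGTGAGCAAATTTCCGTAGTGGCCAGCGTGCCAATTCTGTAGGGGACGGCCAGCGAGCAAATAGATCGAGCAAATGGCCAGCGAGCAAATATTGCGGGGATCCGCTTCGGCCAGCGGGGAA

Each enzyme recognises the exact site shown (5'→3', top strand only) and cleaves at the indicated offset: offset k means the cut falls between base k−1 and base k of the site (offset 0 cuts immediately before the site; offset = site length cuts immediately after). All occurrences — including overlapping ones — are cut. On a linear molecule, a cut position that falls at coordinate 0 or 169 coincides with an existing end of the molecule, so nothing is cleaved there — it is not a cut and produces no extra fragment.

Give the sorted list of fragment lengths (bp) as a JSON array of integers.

[2,4,5,6,6,6,6,6,7,7,7,8,8,10,11,12,12,13,14,19]

Scan for sites:
  CdoIX GAGCAAAT/2: at [51, 102, 115, 130] ⇒ [53, 104, 117, 132]
  UxaX AATTCTGT/4: at [12, 24, 43, 80] ⇒ [16, 28, 47, 84]
  NpsX TCCG/4: at [8, 60, 148] ⇒ [12, 64, 152]
  BxoX GGGGA/1: at [1, 89, 143, 163] ⇒ [2, 90, 144, 164]
  RvuX GGCCAGC/2: at [68, 95, 123, 156] ⇒ [70, 97, 125, 158]

All cut coordinates (distinct, sorted): [2, 12, 16, 28, 47, 53, 64, 70, 84, 90, 97, 104, 117, 125, 132, 144, 152, 158, 164]

Fragment lengths:
  [0,2): 2 bp
  [2,12): 10 bp
  [12,16): 4 bp
  [16,28): 12 bp
  [28,47): 19 bp
  [47,53): 6 bp
  [53,64): 11 bp
  [64,70): 6 bp
  [70,84): 14 bp
  [84,90): 6 bp
  [90,97): 7 bp
  [97,104): 7 bp
  [104,117): 13 bp
  [117,125): 8 bp
  [125,132): 7 bp
  [132,144): 12 bp
  [144,152): 8 bp
  [152,158): 6 bp
  [158,164): 6 bp
  [164,169): 5 bp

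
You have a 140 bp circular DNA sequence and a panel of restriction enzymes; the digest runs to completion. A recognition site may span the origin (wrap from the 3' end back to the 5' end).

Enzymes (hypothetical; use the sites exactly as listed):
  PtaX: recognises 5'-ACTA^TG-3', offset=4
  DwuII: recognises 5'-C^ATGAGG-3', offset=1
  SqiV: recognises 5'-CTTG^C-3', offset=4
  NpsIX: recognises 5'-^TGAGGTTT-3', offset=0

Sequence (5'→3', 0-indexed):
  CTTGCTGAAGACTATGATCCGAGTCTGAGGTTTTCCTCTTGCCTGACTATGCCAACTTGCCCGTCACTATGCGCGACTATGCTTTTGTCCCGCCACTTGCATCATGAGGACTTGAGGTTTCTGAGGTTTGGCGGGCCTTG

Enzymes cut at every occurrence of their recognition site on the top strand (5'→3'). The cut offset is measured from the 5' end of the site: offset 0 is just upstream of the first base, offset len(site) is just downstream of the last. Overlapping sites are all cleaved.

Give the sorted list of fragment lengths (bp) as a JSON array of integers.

[4,4,8,9,9,10,10,10,10,11,16,19,20]

Scan for sites:
  PtaX ACTATG/4: at [10, 45, 65, 75] ⇒ [14, 49, 69, 79]
  DwuII CATGAGG/1: at [102] ⇒ [103]
  SqiV CTTGC/4: at [0, 37, 55, 95, 136] ⇒ [0, 4, 41, 59, 99]
  NpsIX TGAGGTTT/0: at [25, 112, 121] ⇒ [25, 112, 121]

Pooled cuts: [0, 4, 14, 25, 41, 49, 59, 69, 79, 99, 103, 112, 121]

Fragments:
  0→4: 4 bp
  4→14: 10 bp
  14→25: 11 bp
  25→41: 16 bp
  41→49: 8 bp
  49→59: 10 bp
  59→69: 10 bp
  69→79: 10 bp
  79→99: 20 bp
  99→103: 4 bp
  103→112: 9 bp
  112→121: 9 bp
  121→0 (wrap): 140-121+0 = 19 bp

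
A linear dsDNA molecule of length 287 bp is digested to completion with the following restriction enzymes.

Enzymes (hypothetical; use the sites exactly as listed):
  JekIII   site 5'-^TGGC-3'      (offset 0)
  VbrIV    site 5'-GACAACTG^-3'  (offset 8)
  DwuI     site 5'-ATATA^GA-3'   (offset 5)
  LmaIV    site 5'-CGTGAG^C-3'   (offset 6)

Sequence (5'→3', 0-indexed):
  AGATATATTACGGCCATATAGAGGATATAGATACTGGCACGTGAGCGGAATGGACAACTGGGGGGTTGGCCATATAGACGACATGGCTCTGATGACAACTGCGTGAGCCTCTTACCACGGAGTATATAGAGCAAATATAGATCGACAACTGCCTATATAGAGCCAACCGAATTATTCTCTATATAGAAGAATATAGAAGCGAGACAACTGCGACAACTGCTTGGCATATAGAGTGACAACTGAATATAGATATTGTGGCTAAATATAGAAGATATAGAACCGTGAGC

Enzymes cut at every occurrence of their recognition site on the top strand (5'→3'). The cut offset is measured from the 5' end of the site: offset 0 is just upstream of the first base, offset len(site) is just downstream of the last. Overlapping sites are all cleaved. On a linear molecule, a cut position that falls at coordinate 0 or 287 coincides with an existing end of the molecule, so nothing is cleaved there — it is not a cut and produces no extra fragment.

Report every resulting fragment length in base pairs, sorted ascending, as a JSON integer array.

Site scan:
  JekIII TGGC/0: at [34, 66, 83, 221, 255] ⇒ [34, 66, 83, 221, 255]
  VbrIV GACAACTG/8: at [52, 93, 143, 202, 211, 234] ⇒ [60, 101, 151, 210, 219, 242]
  DwuI ATATAGA/5: at [15, 24, 71, 123, 134, 154, 180, 190, 225, 243, 262, 271] ⇒ [20, 29, 76, 128, 139, 159, 185, 195, 230, 248, 267, 276]
  LmaIV CGTGAGC/6: at [39, 101, 280] ⇒ [45, 107, 286]

Pooled cuts: [20, 29, 34, 45, 60, 66, 76, 83, 101, 107, 128, 139, 151, 159, 185, 195, 210, 219, 221, 230, 242, 248, 255, 267, 276, 286]

Fragment lengths:
  [0,20): 20 bp
  [20,29): 9 bp
  [29,34): 5 bp
  [34,45): 11 bp
  [45,60): 15 bp
  [60,66): 6 bp
  [66,76): 10 bp
  [76,83): 7 bp
  [83,101): 18 bp
  [101,107): 6 bp
  [107,128): 21 bp
  [128,139): 11 bp
  [139,151): 12 bp
  [151,159): 8 bp
  [159,185): 26 bp
  [185,195): 10 bp
  [195,210): 15 bp
  [210,219): 9 bp
  [219,221): 2 bp
  [221,230): 9 bp
  [230,242): 12 bp
  [242,248): 6 bp
  [248,255): 7 bp
  [255,267): 12 bp
  [267,276): 9 bp
  [276,286): 10 bp
  [286,287): 1 bp

[1,2,5,6,6,6,7,7,8,9,9,9,9,10,10,10,11,11,12,12,12,15,15,18,20,21,26]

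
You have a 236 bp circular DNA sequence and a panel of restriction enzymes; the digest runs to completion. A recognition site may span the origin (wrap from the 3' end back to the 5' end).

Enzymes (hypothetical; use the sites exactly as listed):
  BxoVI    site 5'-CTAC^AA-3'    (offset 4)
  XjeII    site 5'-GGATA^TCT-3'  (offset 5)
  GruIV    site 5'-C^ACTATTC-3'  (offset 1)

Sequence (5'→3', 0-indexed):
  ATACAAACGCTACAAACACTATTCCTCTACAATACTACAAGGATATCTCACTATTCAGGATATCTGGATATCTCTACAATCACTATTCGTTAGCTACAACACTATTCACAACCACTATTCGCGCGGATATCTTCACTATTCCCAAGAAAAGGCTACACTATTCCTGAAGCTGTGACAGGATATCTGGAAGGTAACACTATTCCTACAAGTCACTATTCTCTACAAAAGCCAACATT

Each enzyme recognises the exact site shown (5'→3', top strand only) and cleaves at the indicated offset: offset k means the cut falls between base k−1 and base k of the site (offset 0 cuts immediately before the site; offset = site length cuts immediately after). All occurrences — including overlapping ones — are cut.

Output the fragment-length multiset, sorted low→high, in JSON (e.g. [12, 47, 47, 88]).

Scan for sites:
  BxoVI CTACAA/4: at [9, 26, 34, 73, 93, 202, 219] ⇒ [13, 30, 38, 77, 97, 206, 223]
  XjeII GGATATCT/5: at [40, 57, 65, 124, 177] ⇒ [45, 62, 70, 129, 182]
  GruIV CACTATTC/1: at [16, 48, 80, 99, 112, 133, 155, 194, 210] ⇒ [17, 49, 81, 100, 113, 134, 156, 195, 211]

All cut coordinates (distinct, sorted): [13, 17, 30, 38, 45, 49, 62, 70, 77, 81, 97, 100, 113, 129, 134, 156, 182, 195, 206, 211, 223]

Fragments:
  13→17: 4 bp
  17→30: 13 bp
  30→38: 8 bp
  38→45: 7 bp
  45→49: 4 bp
  49→62: 13 bp
  62→70: 8 bp
  70→77: 7 bp
  77→81: 4 bp
  81→97: 16 bp
  97→100: 3 bp
  100→113: 13 bp
  113→129: 16 bp
  129→134: 5 bp
  134→156: 22 bp
  156→182: 26 bp
  182→195: 13 bp
  195→206: 11 bp
  206→211: 5 bp
  211→223: 12 bp
  223→13 (wrap): 236-223+13 = 26 bp

[3,4,4,4,5,5,7,7,8,8,11,12,13,13,13,13,16,16,22,26,26]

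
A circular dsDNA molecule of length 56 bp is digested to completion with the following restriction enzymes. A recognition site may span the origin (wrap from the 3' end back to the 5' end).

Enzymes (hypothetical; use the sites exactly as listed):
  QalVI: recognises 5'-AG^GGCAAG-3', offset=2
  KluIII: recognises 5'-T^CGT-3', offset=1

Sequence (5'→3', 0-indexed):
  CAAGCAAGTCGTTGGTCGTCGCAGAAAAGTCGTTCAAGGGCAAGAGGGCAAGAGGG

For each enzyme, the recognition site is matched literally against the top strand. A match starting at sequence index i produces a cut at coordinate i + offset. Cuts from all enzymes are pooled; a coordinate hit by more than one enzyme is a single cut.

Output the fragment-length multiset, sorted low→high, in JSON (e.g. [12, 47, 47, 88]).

[7,8,8,8,11,14]

Scan for sites:
  QalVI (AGGGCAAG, off=2): starts [36, 44, 52] → cuts [38, 46, 54]
  KluIII (TCGT, off=1): starts [8, 15, 29] → cuts [9, 16, 30]

Pooled cuts: [9, 16, 30, 38, 46, 54]

Fragments:
  9→16: 7 bp
  16→30: 14 bp
  30→38: 8 bp
  38→46: 8 bp
  46→54: 8 bp
  54→9 (wrap): 56-54+9 = 11 bp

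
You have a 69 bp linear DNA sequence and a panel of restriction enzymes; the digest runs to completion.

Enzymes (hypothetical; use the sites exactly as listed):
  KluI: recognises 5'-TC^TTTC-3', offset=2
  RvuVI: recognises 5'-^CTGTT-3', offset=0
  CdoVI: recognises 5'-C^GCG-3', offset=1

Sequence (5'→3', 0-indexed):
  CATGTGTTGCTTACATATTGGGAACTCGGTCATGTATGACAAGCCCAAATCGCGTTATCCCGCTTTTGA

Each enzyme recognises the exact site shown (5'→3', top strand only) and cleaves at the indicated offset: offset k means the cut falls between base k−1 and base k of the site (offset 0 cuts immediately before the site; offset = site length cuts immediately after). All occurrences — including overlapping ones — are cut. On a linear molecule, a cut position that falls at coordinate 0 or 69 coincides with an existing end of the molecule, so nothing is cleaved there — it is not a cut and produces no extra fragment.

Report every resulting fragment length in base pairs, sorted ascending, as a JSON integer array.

Site scan:
  KluI (TCTTTC, off=2): no sites
  RvuVI (CTGTT, off=0): no sites
  CdoVI (CGCG, off=1): starts [50] → cuts [51]

Pooled cuts: [51]

Fragment lengths:
  [0,51): 51 bp
  [51,69): 18 bp

[18,51]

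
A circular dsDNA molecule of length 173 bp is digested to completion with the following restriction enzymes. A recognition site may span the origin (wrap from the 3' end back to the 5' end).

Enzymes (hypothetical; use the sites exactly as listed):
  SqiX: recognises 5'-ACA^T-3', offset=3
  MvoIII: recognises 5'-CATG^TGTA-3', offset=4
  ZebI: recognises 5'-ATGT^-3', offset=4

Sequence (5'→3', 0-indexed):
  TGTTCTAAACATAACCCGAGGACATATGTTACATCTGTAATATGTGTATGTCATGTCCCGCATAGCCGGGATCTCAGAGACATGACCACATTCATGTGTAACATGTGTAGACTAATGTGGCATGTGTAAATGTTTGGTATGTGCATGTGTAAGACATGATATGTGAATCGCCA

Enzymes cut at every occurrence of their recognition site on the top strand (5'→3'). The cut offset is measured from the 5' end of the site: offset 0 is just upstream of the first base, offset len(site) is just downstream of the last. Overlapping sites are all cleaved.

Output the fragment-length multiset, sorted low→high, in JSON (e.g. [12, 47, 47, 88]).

[1,1,1,1,2,4,5,5,5,6,6,6,6,8,8,8,8,8,9,12,12,12,13,26]

Per-enzyme occurrences:
  SqiX ACAT/3: at [8, 21, 30, 79, 87, 100, 153] ⇒ [11, 24, 33, 82, 90, 103, 156]
  MvoIII CATGTGTA/4: at [92, 101, 120, 143] ⇒ [96, 105, 124, 147]
  ZebI ATGT/4: at [25, 41, 47, 52, 93, 102, 114, 121, 129, 138, 144, 160, 172] ⇒ [3, 29, 45, 51, 56, 97, 106, 118, 125, 133, 142, 148, 164]

Pooled cuts: [3, 11, 24, 29, 33, 45, 51, 56, 82, 90, 96, 97, 103, 105, 106, 118, 124, 125, 133, 142, 147, 148, 156, 164]

Fragments:
  3→11: 8 bp
  11→24: 13 bp
  24→29: 5 bp
  29→33: 4 bp
  33→45: 12 bp
  45→51: 6 bp
  51→56: 5 bp
  56→82: 26 bp
  82→90: 8 bp
  90→96: 6 bp
  96→97: 1 bp
  97→103: 6 bp
  103→105: 2 bp
  105→106: 1 bp
  106→118: 12 bp
  118→124: 6 bp
  124→125: 1 bp
  125→133: 8 bp
  133→142: 9 bp
  142→147: 5 bp
  147→148: 1 bp
  148→156: 8 bp
  156→164: 8 bp
  164→3 (wrap): 173-164+3 = 12 bp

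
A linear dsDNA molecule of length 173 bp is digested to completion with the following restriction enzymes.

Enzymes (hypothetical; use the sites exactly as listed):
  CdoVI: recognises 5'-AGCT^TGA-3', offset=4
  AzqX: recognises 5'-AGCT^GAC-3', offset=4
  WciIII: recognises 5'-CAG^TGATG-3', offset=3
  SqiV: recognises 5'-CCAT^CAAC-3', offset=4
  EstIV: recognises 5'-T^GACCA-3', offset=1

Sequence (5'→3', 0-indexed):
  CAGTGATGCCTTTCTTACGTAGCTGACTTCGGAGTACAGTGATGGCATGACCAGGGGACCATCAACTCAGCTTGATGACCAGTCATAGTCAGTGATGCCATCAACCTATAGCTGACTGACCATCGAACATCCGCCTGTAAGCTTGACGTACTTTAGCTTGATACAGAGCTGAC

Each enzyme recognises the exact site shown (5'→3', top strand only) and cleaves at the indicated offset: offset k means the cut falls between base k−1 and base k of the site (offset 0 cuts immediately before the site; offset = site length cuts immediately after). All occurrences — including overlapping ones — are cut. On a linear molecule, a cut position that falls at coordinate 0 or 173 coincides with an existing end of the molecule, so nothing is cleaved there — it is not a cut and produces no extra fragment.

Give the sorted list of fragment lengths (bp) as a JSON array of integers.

Scan for sites:
  CdoVI AGCTTGA/4: at [68, 139, 154] ⇒ [72, 143, 158]
  AzqX AGCTGAC/4: at [20, 109, 166] ⇒ [24, 113, 170]
  WciIII CAGTGATG/3: at [0, 36, 89] ⇒ [3, 39, 92]
  SqiV CCATCAAC/4: at [58, 97] ⇒ [62, 101]
  EstIV TGACCA/1: at [47, 75, 116] ⇒ [48, 76, 117]

All cut coordinates (distinct, sorted): [3, 24, 39, 48, 62, 72, 76, 92, 101, 113, 117, 143, 158, 170]

Fragment lengths:
  [0,3): 3 bp
  [3,24): 21 bp
  [24,39): 15 bp
  [39,48): 9 bp
  [48,62): 14 bp
  [62,72): 10 bp
  [72,76): 4 bp
  [76,92): 16 bp
  [92,101): 9 bp
  [101,113): 12 bp
  [113,117): 4 bp
  [117,143): 26 bp
  [143,158): 15 bp
  [158,170): 12 bp
  [170,173): 3 bp

[3,3,4,4,9,9,10,12,12,14,15,15,16,21,26]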